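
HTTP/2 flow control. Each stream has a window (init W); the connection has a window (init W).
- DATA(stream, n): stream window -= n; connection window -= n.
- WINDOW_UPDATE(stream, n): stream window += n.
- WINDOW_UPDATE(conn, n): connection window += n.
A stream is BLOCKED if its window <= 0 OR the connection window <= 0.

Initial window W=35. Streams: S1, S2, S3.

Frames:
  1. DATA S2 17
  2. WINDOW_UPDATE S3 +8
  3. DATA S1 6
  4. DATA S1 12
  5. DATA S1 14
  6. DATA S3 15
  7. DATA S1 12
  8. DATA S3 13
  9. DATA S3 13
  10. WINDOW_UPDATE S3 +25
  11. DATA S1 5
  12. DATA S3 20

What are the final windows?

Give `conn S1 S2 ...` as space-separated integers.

Op 1: conn=18 S1=35 S2=18 S3=35 blocked=[]
Op 2: conn=18 S1=35 S2=18 S3=43 blocked=[]
Op 3: conn=12 S1=29 S2=18 S3=43 blocked=[]
Op 4: conn=0 S1=17 S2=18 S3=43 blocked=[1, 2, 3]
Op 5: conn=-14 S1=3 S2=18 S3=43 blocked=[1, 2, 3]
Op 6: conn=-29 S1=3 S2=18 S3=28 blocked=[1, 2, 3]
Op 7: conn=-41 S1=-9 S2=18 S3=28 blocked=[1, 2, 3]
Op 8: conn=-54 S1=-9 S2=18 S3=15 blocked=[1, 2, 3]
Op 9: conn=-67 S1=-9 S2=18 S3=2 blocked=[1, 2, 3]
Op 10: conn=-67 S1=-9 S2=18 S3=27 blocked=[1, 2, 3]
Op 11: conn=-72 S1=-14 S2=18 S3=27 blocked=[1, 2, 3]
Op 12: conn=-92 S1=-14 S2=18 S3=7 blocked=[1, 2, 3]

Answer: -92 -14 18 7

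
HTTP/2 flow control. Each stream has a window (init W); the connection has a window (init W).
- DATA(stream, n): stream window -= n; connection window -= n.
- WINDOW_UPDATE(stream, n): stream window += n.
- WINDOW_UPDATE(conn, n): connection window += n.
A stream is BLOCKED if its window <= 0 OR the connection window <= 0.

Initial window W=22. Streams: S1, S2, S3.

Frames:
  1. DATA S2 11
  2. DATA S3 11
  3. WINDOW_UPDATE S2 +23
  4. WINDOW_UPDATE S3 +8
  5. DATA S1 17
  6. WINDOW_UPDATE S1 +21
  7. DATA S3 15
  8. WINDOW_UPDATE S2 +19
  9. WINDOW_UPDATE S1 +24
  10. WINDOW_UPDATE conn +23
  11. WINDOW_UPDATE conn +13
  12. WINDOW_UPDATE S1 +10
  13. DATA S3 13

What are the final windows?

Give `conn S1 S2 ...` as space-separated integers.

Answer: -9 60 53 -9

Derivation:
Op 1: conn=11 S1=22 S2=11 S3=22 blocked=[]
Op 2: conn=0 S1=22 S2=11 S3=11 blocked=[1, 2, 3]
Op 3: conn=0 S1=22 S2=34 S3=11 blocked=[1, 2, 3]
Op 4: conn=0 S1=22 S2=34 S3=19 blocked=[1, 2, 3]
Op 5: conn=-17 S1=5 S2=34 S3=19 blocked=[1, 2, 3]
Op 6: conn=-17 S1=26 S2=34 S3=19 blocked=[1, 2, 3]
Op 7: conn=-32 S1=26 S2=34 S3=4 blocked=[1, 2, 3]
Op 8: conn=-32 S1=26 S2=53 S3=4 blocked=[1, 2, 3]
Op 9: conn=-32 S1=50 S2=53 S3=4 blocked=[1, 2, 3]
Op 10: conn=-9 S1=50 S2=53 S3=4 blocked=[1, 2, 3]
Op 11: conn=4 S1=50 S2=53 S3=4 blocked=[]
Op 12: conn=4 S1=60 S2=53 S3=4 blocked=[]
Op 13: conn=-9 S1=60 S2=53 S3=-9 blocked=[1, 2, 3]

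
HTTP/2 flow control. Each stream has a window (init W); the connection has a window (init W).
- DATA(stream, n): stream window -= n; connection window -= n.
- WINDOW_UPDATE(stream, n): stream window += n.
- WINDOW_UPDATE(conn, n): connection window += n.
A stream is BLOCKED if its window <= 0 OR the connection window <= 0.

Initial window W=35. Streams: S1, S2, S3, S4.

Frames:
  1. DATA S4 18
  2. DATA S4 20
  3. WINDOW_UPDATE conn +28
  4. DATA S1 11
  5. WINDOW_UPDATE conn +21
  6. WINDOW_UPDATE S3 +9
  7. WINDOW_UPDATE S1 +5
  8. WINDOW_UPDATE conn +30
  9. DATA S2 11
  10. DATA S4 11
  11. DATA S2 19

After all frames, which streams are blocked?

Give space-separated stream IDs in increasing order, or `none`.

Answer: S4

Derivation:
Op 1: conn=17 S1=35 S2=35 S3=35 S4=17 blocked=[]
Op 2: conn=-3 S1=35 S2=35 S3=35 S4=-3 blocked=[1, 2, 3, 4]
Op 3: conn=25 S1=35 S2=35 S3=35 S4=-3 blocked=[4]
Op 4: conn=14 S1=24 S2=35 S3=35 S4=-3 blocked=[4]
Op 5: conn=35 S1=24 S2=35 S3=35 S4=-3 blocked=[4]
Op 6: conn=35 S1=24 S2=35 S3=44 S4=-3 blocked=[4]
Op 7: conn=35 S1=29 S2=35 S3=44 S4=-3 blocked=[4]
Op 8: conn=65 S1=29 S2=35 S3=44 S4=-3 blocked=[4]
Op 9: conn=54 S1=29 S2=24 S3=44 S4=-3 blocked=[4]
Op 10: conn=43 S1=29 S2=24 S3=44 S4=-14 blocked=[4]
Op 11: conn=24 S1=29 S2=5 S3=44 S4=-14 blocked=[4]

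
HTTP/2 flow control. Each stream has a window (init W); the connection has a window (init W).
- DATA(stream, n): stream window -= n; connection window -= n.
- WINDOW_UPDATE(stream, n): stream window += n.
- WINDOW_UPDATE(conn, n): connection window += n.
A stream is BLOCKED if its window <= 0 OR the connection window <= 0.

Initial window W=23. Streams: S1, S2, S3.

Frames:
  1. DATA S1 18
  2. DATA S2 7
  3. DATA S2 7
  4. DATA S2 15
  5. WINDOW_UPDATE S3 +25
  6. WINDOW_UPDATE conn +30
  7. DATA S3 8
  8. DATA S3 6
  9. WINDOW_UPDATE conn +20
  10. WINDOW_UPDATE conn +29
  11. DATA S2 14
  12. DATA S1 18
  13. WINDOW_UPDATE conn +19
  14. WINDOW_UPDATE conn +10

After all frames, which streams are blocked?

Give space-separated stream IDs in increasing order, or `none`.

Op 1: conn=5 S1=5 S2=23 S3=23 blocked=[]
Op 2: conn=-2 S1=5 S2=16 S3=23 blocked=[1, 2, 3]
Op 3: conn=-9 S1=5 S2=9 S3=23 blocked=[1, 2, 3]
Op 4: conn=-24 S1=5 S2=-6 S3=23 blocked=[1, 2, 3]
Op 5: conn=-24 S1=5 S2=-6 S3=48 blocked=[1, 2, 3]
Op 6: conn=6 S1=5 S2=-6 S3=48 blocked=[2]
Op 7: conn=-2 S1=5 S2=-6 S3=40 blocked=[1, 2, 3]
Op 8: conn=-8 S1=5 S2=-6 S3=34 blocked=[1, 2, 3]
Op 9: conn=12 S1=5 S2=-6 S3=34 blocked=[2]
Op 10: conn=41 S1=5 S2=-6 S3=34 blocked=[2]
Op 11: conn=27 S1=5 S2=-20 S3=34 blocked=[2]
Op 12: conn=9 S1=-13 S2=-20 S3=34 blocked=[1, 2]
Op 13: conn=28 S1=-13 S2=-20 S3=34 blocked=[1, 2]
Op 14: conn=38 S1=-13 S2=-20 S3=34 blocked=[1, 2]

Answer: S1 S2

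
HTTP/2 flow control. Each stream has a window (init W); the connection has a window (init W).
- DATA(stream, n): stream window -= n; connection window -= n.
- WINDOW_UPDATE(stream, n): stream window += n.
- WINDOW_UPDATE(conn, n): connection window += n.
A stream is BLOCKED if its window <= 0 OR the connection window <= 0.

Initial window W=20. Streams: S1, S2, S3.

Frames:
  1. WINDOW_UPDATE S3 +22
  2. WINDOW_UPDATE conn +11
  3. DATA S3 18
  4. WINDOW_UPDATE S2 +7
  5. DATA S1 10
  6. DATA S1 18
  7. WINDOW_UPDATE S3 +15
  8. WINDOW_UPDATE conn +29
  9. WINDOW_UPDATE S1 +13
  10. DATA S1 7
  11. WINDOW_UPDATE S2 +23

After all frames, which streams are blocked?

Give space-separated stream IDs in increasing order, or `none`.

Answer: S1

Derivation:
Op 1: conn=20 S1=20 S2=20 S3=42 blocked=[]
Op 2: conn=31 S1=20 S2=20 S3=42 blocked=[]
Op 3: conn=13 S1=20 S2=20 S3=24 blocked=[]
Op 4: conn=13 S1=20 S2=27 S3=24 blocked=[]
Op 5: conn=3 S1=10 S2=27 S3=24 blocked=[]
Op 6: conn=-15 S1=-8 S2=27 S3=24 blocked=[1, 2, 3]
Op 7: conn=-15 S1=-8 S2=27 S3=39 blocked=[1, 2, 3]
Op 8: conn=14 S1=-8 S2=27 S3=39 blocked=[1]
Op 9: conn=14 S1=5 S2=27 S3=39 blocked=[]
Op 10: conn=7 S1=-2 S2=27 S3=39 blocked=[1]
Op 11: conn=7 S1=-2 S2=50 S3=39 blocked=[1]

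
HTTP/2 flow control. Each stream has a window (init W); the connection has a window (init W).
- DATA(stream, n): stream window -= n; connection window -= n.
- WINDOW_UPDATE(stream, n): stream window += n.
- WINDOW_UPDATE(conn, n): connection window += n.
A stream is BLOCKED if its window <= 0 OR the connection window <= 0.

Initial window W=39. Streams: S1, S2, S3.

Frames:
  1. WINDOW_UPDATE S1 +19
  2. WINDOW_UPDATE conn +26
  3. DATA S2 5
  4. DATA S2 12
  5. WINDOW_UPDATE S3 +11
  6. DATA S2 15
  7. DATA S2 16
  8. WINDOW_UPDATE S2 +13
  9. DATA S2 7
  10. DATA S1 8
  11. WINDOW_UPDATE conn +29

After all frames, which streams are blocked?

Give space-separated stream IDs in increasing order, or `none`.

Answer: S2

Derivation:
Op 1: conn=39 S1=58 S2=39 S3=39 blocked=[]
Op 2: conn=65 S1=58 S2=39 S3=39 blocked=[]
Op 3: conn=60 S1=58 S2=34 S3=39 blocked=[]
Op 4: conn=48 S1=58 S2=22 S3=39 blocked=[]
Op 5: conn=48 S1=58 S2=22 S3=50 blocked=[]
Op 6: conn=33 S1=58 S2=7 S3=50 blocked=[]
Op 7: conn=17 S1=58 S2=-9 S3=50 blocked=[2]
Op 8: conn=17 S1=58 S2=4 S3=50 blocked=[]
Op 9: conn=10 S1=58 S2=-3 S3=50 blocked=[2]
Op 10: conn=2 S1=50 S2=-3 S3=50 blocked=[2]
Op 11: conn=31 S1=50 S2=-3 S3=50 blocked=[2]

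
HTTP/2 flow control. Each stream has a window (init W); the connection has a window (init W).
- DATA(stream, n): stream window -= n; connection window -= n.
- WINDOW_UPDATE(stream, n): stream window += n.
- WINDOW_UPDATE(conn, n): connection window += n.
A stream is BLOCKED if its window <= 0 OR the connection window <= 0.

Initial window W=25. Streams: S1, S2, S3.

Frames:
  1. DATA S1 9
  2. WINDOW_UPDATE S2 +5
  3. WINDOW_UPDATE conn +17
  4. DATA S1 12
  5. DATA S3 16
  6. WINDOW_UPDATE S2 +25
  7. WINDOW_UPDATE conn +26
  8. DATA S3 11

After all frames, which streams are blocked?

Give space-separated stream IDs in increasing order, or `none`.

Op 1: conn=16 S1=16 S2=25 S3=25 blocked=[]
Op 2: conn=16 S1=16 S2=30 S3=25 blocked=[]
Op 3: conn=33 S1=16 S2=30 S3=25 blocked=[]
Op 4: conn=21 S1=4 S2=30 S3=25 blocked=[]
Op 5: conn=5 S1=4 S2=30 S3=9 blocked=[]
Op 6: conn=5 S1=4 S2=55 S3=9 blocked=[]
Op 7: conn=31 S1=4 S2=55 S3=9 blocked=[]
Op 8: conn=20 S1=4 S2=55 S3=-2 blocked=[3]

Answer: S3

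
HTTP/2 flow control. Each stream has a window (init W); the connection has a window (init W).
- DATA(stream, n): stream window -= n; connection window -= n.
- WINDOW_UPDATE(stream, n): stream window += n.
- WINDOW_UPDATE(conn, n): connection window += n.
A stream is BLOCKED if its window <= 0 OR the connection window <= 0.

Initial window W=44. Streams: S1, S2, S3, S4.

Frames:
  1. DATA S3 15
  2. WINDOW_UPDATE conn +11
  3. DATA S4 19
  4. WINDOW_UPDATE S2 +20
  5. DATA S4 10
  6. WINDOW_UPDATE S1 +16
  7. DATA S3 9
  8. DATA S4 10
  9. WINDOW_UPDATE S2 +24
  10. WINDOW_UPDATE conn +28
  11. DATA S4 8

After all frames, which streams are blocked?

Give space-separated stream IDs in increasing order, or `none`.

Answer: S4

Derivation:
Op 1: conn=29 S1=44 S2=44 S3=29 S4=44 blocked=[]
Op 2: conn=40 S1=44 S2=44 S3=29 S4=44 blocked=[]
Op 3: conn=21 S1=44 S2=44 S3=29 S4=25 blocked=[]
Op 4: conn=21 S1=44 S2=64 S3=29 S4=25 blocked=[]
Op 5: conn=11 S1=44 S2=64 S3=29 S4=15 blocked=[]
Op 6: conn=11 S1=60 S2=64 S3=29 S4=15 blocked=[]
Op 7: conn=2 S1=60 S2=64 S3=20 S4=15 blocked=[]
Op 8: conn=-8 S1=60 S2=64 S3=20 S4=5 blocked=[1, 2, 3, 4]
Op 9: conn=-8 S1=60 S2=88 S3=20 S4=5 blocked=[1, 2, 3, 4]
Op 10: conn=20 S1=60 S2=88 S3=20 S4=5 blocked=[]
Op 11: conn=12 S1=60 S2=88 S3=20 S4=-3 blocked=[4]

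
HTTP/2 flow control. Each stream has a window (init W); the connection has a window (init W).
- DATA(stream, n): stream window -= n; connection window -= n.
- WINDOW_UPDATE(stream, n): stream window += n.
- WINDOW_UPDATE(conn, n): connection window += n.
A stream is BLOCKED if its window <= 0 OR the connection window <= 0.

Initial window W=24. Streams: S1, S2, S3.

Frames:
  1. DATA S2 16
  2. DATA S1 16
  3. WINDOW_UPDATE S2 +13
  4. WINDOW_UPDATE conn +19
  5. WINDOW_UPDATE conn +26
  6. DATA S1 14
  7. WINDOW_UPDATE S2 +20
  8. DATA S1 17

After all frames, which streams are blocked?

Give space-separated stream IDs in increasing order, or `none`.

Answer: S1

Derivation:
Op 1: conn=8 S1=24 S2=8 S3=24 blocked=[]
Op 2: conn=-8 S1=8 S2=8 S3=24 blocked=[1, 2, 3]
Op 3: conn=-8 S1=8 S2=21 S3=24 blocked=[1, 2, 3]
Op 4: conn=11 S1=8 S2=21 S3=24 blocked=[]
Op 5: conn=37 S1=8 S2=21 S3=24 blocked=[]
Op 6: conn=23 S1=-6 S2=21 S3=24 blocked=[1]
Op 7: conn=23 S1=-6 S2=41 S3=24 blocked=[1]
Op 8: conn=6 S1=-23 S2=41 S3=24 blocked=[1]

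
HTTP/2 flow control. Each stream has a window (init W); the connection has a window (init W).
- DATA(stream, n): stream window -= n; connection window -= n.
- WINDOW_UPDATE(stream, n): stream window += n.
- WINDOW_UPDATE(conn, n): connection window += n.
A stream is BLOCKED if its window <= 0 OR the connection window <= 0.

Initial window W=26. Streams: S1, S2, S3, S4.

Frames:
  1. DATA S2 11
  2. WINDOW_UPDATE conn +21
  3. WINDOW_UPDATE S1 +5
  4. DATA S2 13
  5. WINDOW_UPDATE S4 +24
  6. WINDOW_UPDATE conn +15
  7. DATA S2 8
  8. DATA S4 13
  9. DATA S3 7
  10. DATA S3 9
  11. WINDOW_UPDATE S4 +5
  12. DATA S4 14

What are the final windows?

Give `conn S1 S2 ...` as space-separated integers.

Answer: -13 31 -6 10 28

Derivation:
Op 1: conn=15 S1=26 S2=15 S3=26 S4=26 blocked=[]
Op 2: conn=36 S1=26 S2=15 S3=26 S4=26 blocked=[]
Op 3: conn=36 S1=31 S2=15 S3=26 S4=26 blocked=[]
Op 4: conn=23 S1=31 S2=2 S3=26 S4=26 blocked=[]
Op 5: conn=23 S1=31 S2=2 S3=26 S4=50 blocked=[]
Op 6: conn=38 S1=31 S2=2 S3=26 S4=50 blocked=[]
Op 7: conn=30 S1=31 S2=-6 S3=26 S4=50 blocked=[2]
Op 8: conn=17 S1=31 S2=-6 S3=26 S4=37 blocked=[2]
Op 9: conn=10 S1=31 S2=-6 S3=19 S4=37 blocked=[2]
Op 10: conn=1 S1=31 S2=-6 S3=10 S4=37 blocked=[2]
Op 11: conn=1 S1=31 S2=-6 S3=10 S4=42 blocked=[2]
Op 12: conn=-13 S1=31 S2=-6 S3=10 S4=28 blocked=[1, 2, 3, 4]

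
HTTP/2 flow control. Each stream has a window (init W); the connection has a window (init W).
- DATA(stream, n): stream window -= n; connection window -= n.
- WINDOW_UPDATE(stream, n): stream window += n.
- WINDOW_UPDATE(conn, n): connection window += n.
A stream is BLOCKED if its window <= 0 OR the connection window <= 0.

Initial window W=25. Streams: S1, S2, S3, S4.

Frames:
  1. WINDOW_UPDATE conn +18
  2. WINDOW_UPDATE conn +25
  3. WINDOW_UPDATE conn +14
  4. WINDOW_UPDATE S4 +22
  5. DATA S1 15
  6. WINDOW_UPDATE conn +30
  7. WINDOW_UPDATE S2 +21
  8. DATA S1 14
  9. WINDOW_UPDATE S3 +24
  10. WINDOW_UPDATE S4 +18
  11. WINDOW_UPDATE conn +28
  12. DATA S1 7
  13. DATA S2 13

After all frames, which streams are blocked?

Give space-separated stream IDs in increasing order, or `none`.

Op 1: conn=43 S1=25 S2=25 S3=25 S4=25 blocked=[]
Op 2: conn=68 S1=25 S2=25 S3=25 S4=25 blocked=[]
Op 3: conn=82 S1=25 S2=25 S3=25 S4=25 blocked=[]
Op 4: conn=82 S1=25 S2=25 S3=25 S4=47 blocked=[]
Op 5: conn=67 S1=10 S2=25 S3=25 S4=47 blocked=[]
Op 6: conn=97 S1=10 S2=25 S3=25 S4=47 blocked=[]
Op 7: conn=97 S1=10 S2=46 S3=25 S4=47 blocked=[]
Op 8: conn=83 S1=-4 S2=46 S3=25 S4=47 blocked=[1]
Op 9: conn=83 S1=-4 S2=46 S3=49 S4=47 blocked=[1]
Op 10: conn=83 S1=-4 S2=46 S3=49 S4=65 blocked=[1]
Op 11: conn=111 S1=-4 S2=46 S3=49 S4=65 blocked=[1]
Op 12: conn=104 S1=-11 S2=46 S3=49 S4=65 blocked=[1]
Op 13: conn=91 S1=-11 S2=33 S3=49 S4=65 blocked=[1]

Answer: S1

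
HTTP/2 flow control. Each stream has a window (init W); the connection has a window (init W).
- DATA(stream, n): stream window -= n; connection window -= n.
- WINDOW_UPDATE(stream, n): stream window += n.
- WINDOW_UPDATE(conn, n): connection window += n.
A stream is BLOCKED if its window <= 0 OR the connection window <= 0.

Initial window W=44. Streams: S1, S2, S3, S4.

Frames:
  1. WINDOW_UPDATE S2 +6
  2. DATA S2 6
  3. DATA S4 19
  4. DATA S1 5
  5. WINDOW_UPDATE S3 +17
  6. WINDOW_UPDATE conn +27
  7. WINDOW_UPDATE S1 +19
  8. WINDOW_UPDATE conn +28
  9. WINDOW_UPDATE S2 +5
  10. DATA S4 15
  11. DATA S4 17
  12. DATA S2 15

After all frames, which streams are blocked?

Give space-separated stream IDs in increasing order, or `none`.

Answer: S4

Derivation:
Op 1: conn=44 S1=44 S2=50 S3=44 S4=44 blocked=[]
Op 2: conn=38 S1=44 S2=44 S3=44 S4=44 blocked=[]
Op 3: conn=19 S1=44 S2=44 S3=44 S4=25 blocked=[]
Op 4: conn=14 S1=39 S2=44 S3=44 S4=25 blocked=[]
Op 5: conn=14 S1=39 S2=44 S3=61 S4=25 blocked=[]
Op 6: conn=41 S1=39 S2=44 S3=61 S4=25 blocked=[]
Op 7: conn=41 S1=58 S2=44 S3=61 S4=25 blocked=[]
Op 8: conn=69 S1=58 S2=44 S3=61 S4=25 blocked=[]
Op 9: conn=69 S1=58 S2=49 S3=61 S4=25 blocked=[]
Op 10: conn=54 S1=58 S2=49 S3=61 S4=10 blocked=[]
Op 11: conn=37 S1=58 S2=49 S3=61 S4=-7 blocked=[4]
Op 12: conn=22 S1=58 S2=34 S3=61 S4=-7 blocked=[4]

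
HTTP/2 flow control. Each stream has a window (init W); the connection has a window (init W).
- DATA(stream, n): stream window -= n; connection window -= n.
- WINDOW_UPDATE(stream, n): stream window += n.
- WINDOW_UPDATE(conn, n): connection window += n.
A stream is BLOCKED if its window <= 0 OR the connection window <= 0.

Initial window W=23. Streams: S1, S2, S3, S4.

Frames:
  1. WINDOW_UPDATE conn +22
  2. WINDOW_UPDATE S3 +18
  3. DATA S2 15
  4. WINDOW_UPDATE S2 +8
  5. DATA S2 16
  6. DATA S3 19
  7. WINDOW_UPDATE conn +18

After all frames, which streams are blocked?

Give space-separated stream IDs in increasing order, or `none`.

Answer: S2

Derivation:
Op 1: conn=45 S1=23 S2=23 S3=23 S4=23 blocked=[]
Op 2: conn=45 S1=23 S2=23 S3=41 S4=23 blocked=[]
Op 3: conn=30 S1=23 S2=8 S3=41 S4=23 blocked=[]
Op 4: conn=30 S1=23 S2=16 S3=41 S4=23 blocked=[]
Op 5: conn=14 S1=23 S2=0 S3=41 S4=23 blocked=[2]
Op 6: conn=-5 S1=23 S2=0 S3=22 S4=23 blocked=[1, 2, 3, 4]
Op 7: conn=13 S1=23 S2=0 S3=22 S4=23 blocked=[2]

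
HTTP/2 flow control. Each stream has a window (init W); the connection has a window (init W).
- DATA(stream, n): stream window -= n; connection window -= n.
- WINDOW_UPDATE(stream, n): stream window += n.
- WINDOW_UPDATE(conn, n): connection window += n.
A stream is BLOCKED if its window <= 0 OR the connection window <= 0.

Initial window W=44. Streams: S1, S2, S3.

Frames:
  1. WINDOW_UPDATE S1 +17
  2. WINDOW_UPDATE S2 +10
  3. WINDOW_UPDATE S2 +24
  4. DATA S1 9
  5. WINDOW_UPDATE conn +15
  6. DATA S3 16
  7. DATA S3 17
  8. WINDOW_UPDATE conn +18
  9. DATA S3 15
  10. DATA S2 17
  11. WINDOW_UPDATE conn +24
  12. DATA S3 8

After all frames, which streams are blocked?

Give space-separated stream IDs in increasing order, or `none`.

Answer: S3

Derivation:
Op 1: conn=44 S1=61 S2=44 S3=44 blocked=[]
Op 2: conn=44 S1=61 S2=54 S3=44 blocked=[]
Op 3: conn=44 S1=61 S2=78 S3=44 blocked=[]
Op 4: conn=35 S1=52 S2=78 S3=44 blocked=[]
Op 5: conn=50 S1=52 S2=78 S3=44 blocked=[]
Op 6: conn=34 S1=52 S2=78 S3=28 blocked=[]
Op 7: conn=17 S1=52 S2=78 S3=11 blocked=[]
Op 8: conn=35 S1=52 S2=78 S3=11 blocked=[]
Op 9: conn=20 S1=52 S2=78 S3=-4 blocked=[3]
Op 10: conn=3 S1=52 S2=61 S3=-4 blocked=[3]
Op 11: conn=27 S1=52 S2=61 S3=-4 blocked=[3]
Op 12: conn=19 S1=52 S2=61 S3=-12 blocked=[3]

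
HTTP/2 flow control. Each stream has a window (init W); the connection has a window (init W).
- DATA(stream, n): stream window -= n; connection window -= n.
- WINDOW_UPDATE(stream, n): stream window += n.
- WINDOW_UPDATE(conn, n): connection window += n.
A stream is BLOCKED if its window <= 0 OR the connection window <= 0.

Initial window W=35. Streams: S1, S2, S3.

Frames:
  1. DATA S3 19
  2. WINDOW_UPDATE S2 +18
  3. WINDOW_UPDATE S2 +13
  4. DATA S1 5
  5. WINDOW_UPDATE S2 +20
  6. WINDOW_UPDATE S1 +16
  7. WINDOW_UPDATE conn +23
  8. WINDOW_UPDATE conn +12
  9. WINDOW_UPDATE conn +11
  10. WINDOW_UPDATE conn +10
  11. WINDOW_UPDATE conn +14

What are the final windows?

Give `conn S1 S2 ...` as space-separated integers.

Answer: 81 46 86 16

Derivation:
Op 1: conn=16 S1=35 S2=35 S3=16 blocked=[]
Op 2: conn=16 S1=35 S2=53 S3=16 blocked=[]
Op 3: conn=16 S1=35 S2=66 S3=16 blocked=[]
Op 4: conn=11 S1=30 S2=66 S3=16 blocked=[]
Op 5: conn=11 S1=30 S2=86 S3=16 blocked=[]
Op 6: conn=11 S1=46 S2=86 S3=16 blocked=[]
Op 7: conn=34 S1=46 S2=86 S3=16 blocked=[]
Op 8: conn=46 S1=46 S2=86 S3=16 blocked=[]
Op 9: conn=57 S1=46 S2=86 S3=16 blocked=[]
Op 10: conn=67 S1=46 S2=86 S3=16 blocked=[]
Op 11: conn=81 S1=46 S2=86 S3=16 blocked=[]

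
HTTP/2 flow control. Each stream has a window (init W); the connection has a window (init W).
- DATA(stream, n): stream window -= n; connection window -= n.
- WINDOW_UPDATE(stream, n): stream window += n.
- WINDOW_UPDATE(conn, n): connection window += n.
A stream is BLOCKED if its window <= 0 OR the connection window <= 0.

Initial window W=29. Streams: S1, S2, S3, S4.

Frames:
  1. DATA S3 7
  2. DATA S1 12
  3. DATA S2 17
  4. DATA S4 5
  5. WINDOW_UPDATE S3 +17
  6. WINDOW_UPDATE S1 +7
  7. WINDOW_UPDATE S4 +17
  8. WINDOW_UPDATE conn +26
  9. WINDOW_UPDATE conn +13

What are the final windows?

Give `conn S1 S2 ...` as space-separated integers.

Op 1: conn=22 S1=29 S2=29 S3=22 S4=29 blocked=[]
Op 2: conn=10 S1=17 S2=29 S3=22 S4=29 blocked=[]
Op 3: conn=-7 S1=17 S2=12 S3=22 S4=29 blocked=[1, 2, 3, 4]
Op 4: conn=-12 S1=17 S2=12 S3=22 S4=24 blocked=[1, 2, 3, 4]
Op 5: conn=-12 S1=17 S2=12 S3=39 S4=24 blocked=[1, 2, 3, 4]
Op 6: conn=-12 S1=24 S2=12 S3=39 S4=24 blocked=[1, 2, 3, 4]
Op 7: conn=-12 S1=24 S2=12 S3=39 S4=41 blocked=[1, 2, 3, 4]
Op 8: conn=14 S1=24 S2=12 S3=39 S4=41 blocked=[]
Op 9: conn=27 S1=24 S2=12 S3=39 S4=41 blocked=[]

Answer: 27 24 12 39 41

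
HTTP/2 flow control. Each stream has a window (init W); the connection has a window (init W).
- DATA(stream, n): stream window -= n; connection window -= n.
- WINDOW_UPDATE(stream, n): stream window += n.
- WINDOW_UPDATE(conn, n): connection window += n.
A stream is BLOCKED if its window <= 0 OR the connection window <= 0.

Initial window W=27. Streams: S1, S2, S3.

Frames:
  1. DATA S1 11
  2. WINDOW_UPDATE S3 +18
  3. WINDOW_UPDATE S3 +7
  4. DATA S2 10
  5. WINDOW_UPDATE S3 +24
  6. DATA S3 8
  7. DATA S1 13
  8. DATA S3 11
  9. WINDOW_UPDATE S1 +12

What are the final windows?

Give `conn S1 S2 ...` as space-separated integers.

Answer: -26 15 17 57

Derivation:
Op 1: conn=16 S1=16 S2=27 S3=27 blocked=[]
Op 2: conn=16 S1=16 S2=27 S3=45 blocked=[]
Op 3: conn=16 S1=16 S2=27 S3=52 blocked=[]
Op 4: conn=6 S1=16 S2=17 S3=52 blocked=[]
Op 5: conn=6 S1=16 S2=17 S3=76 blocked=[]
Op 6: conn=-2 S1=16 S2=17 S3=68 blocked=[1, 2, 3]
Op 7: conn=-15 S1=3 S2=17 S3=68 blocked=[1, 2, 3]
Op 8: conn=-26 S1=3 S2=17 S3=57 blocked=[1, 2, 3]
Op 9: conn=-26 S1=15 S2=17 S3=57 blocked=[1, 2, 3]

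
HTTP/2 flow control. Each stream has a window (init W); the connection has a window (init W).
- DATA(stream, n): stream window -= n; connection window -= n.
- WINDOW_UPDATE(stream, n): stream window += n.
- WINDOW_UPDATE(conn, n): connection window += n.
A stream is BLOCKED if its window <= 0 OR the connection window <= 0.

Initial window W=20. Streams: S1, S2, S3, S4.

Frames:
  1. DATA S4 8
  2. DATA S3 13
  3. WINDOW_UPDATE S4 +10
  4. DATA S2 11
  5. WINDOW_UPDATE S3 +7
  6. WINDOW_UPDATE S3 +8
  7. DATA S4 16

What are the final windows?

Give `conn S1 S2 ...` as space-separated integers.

Answer: -28 20 9 22 6

Derivation:
Op 1: conn=12 S1=20 S2=20 S3=20 S4=12 blocked=[]
Op 2: conn=-1 S1=20 S2=20 S3=7 S4=12 blocked=[1, 2, 3, 4]
Op 3: conn=-1 S1=20 S2=20 S3=7 S4=22 blocked=[1, 2, 3, 4]
Op 4: conn=-12 S1=20 S2=9 S3=7 S4=22 blocked=[1, 2, 3, 4]
Op 5: conn=-12 S1=20 S2=9 S3=14 S4=22 blocked=[1, 2, 3, 4]
Op 6: conn=-12 S1=20 S2=9 S3=22 S4=22 blocked=[1, 2, 3, 4]
Op 7: conn=-28 S1=20 S2=9 S3=22 S4=6 blocked=[1, 2, 3, 4]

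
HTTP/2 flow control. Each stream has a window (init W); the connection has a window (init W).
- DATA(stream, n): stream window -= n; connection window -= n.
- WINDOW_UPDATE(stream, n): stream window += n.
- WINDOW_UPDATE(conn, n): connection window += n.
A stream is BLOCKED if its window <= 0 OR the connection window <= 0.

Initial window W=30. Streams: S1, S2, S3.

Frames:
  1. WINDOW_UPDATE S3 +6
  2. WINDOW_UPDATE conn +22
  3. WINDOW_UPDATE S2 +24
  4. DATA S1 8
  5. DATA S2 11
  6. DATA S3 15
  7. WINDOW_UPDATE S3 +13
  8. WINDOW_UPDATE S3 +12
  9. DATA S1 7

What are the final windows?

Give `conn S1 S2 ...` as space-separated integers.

Op 1: conn=30 S1=30 S2=30 S3=36 blocked=[]
Op 2: conn=52 S1=30 S2=30 S3=36 blocked=[]
Op 3: conn=52 S1=30 S2=54 S3=36 blocked=[]
Op 4: conn=44 S1=22 S2=54 S3=36 blocked=[]
Op 5: conn=33 S1=22 S2=43 S3=36 blocked=[]
Op 6: conn=18 S1=22 S2=43 S3=21 blocked=[]
Op 7: conn=18 S1=22 S2=43 S3=34 blocked=[]
Op 8: conn=18 S1=22 S2=43 S3=46 blocked=[]
Op 9: conn=11 S1=15 S2=43 S3=46 blocked=[]

Answer: 11 15 43 46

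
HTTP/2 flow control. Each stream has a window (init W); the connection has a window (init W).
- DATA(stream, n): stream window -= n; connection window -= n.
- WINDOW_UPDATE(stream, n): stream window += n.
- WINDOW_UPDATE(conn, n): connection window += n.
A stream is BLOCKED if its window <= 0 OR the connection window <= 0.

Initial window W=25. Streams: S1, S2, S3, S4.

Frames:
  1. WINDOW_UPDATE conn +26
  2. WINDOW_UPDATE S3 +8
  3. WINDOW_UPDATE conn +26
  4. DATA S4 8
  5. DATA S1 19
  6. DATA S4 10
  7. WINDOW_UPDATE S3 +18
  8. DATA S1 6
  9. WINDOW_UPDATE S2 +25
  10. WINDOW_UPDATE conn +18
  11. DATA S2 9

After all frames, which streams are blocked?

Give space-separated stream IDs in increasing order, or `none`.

Answer: S1

Derivation:
Op 1: conn=51 S1=25 S2=25 S3=25 S4=25 blocked=[]
Op 2: conn=51 S1=25 S2=25 S3=33 S4=25 blocked=[]
Op 3: conn=77 S1=25 S2=25 S3=33 S4=25 blocked=[]
Op 4: conn=69 S1=25 S2=25 S3=33 S4=17 blocked=[]
Op 5: conn=50 S1=6 S2=25 S3=33 S4=17 blocked=[]
Op 6: conn=40 S1=6 S2=25 S3=33 S4=7 blocked=[]
Op 7: conn=40 S1=6 S2=25 S3=51 S4=7 blocked=[]
Op 8: conn=34 S1=0 S2=25 S3=51 S4=7 blocked=[1]
Op 9: conn=34 S1=0 S2=50 S3=51 S4=7 blocked=[1]
Op 10: conn=52 S1=0 S2=50 S3=51 S4=7 blocked=[1]
Op 11: conn=43 S1=0 S2=41 S3=51 S4=7 blocked=[1]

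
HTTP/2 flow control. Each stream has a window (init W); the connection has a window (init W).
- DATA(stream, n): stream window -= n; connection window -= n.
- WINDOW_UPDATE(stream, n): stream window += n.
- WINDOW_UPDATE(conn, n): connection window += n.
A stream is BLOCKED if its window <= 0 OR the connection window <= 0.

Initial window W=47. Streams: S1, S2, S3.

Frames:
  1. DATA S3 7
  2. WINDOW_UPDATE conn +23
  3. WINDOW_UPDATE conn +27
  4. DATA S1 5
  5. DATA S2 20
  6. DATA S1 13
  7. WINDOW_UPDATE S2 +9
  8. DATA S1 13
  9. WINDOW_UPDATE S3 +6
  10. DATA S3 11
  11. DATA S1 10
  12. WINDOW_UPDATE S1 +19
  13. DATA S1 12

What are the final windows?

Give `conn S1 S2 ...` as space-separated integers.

Answer: 6 13 36 35

Derivation:
Op 1: conn=40 S1=47 S2=47 S3=40 blocked=[]
Op 2: conn=63 S1=47 S2=47 S3=40 blocked=[]
Op 3: conn=90 S1=47 S2=47 S3=40 blocked=[]
Op 4: conn=85 S1=42 S2=47 S3=40 blocked=[]
Op 5: conn=65 S1=42 S2=27 S3=40 blocked=[]
Op 6: conn=52 S1=29 S2=27 S3=40 blocked=[]
Op 7: conn=52 S1=29 S2=36 S3=40 blocked=[]
Op 8: conn=39 S1=16 S2=36 S3=40 blocked=[]
Op 9: conn=39 S1=16 S2=36 S3=46 blocked=[]
Op 10: conn=28 S1=16 S2=36 S3=35 blocked=[]
Op 11: conn=18 S1=6 S2=36 S3=35 blocked=[]
Op 12: conn=18 S1=25 S2=36 S3=35 blocked=[]
Op 13: conn=6 S1=13 S2=36 S3=35 blocked=[]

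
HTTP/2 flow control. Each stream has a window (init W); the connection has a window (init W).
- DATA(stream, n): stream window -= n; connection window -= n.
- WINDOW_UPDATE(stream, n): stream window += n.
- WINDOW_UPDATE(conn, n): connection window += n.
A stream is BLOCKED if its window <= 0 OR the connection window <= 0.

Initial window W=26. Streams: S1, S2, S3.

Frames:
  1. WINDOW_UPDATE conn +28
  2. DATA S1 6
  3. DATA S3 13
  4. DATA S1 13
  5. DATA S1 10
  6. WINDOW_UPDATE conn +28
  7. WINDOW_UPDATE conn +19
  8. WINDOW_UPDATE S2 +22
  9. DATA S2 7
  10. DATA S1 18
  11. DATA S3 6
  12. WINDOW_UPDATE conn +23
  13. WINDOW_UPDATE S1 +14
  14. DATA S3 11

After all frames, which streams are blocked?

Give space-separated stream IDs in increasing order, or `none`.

Answer: S1 S3

Derivation:
Op 1: conn=54 S1=26 S2=26 S3=26 blocked=[]
Op 2: conn=48 S1=20 S2=26 S3=26 blocked=[]
Op 3: conn=35 S1=20 S2=26 S3=13 blocked=[]
Op 4: conn=22 S1=7 S2=26 S3=13 blocked=[]
Op 5: conn=12 S1=-3 S2=26 S3=13 blocked=[1]
Op 6: conn=40 S1=-3 S2=26 S3=13 blocked=[1]
Op 7: conn=59 S1=-3 S2=26 S3=13 blocked=[1]
Op 8: conn=59 S1=-3 S2=48 S3=13 blocked=[1]
Op 9: conn=52 S1=-3 S2=41 S3=13 blocked=[1]
Op 10: conn=34 S1=-21 S2=41 S3=13 blocked=[1]
Op 11: conn=28 S1=-21 S2=41 S3=7 blocked=[1]
Op 12: conn=51 S1=-21 S2=41 S3=7 blocked=[1]
Op 13: conn=51 S1=-7 S2=41 S3=7 blocked=[1]
Op 14: conn=40 S1=-7 S2=41 S3=-4 blocked=[1, 3]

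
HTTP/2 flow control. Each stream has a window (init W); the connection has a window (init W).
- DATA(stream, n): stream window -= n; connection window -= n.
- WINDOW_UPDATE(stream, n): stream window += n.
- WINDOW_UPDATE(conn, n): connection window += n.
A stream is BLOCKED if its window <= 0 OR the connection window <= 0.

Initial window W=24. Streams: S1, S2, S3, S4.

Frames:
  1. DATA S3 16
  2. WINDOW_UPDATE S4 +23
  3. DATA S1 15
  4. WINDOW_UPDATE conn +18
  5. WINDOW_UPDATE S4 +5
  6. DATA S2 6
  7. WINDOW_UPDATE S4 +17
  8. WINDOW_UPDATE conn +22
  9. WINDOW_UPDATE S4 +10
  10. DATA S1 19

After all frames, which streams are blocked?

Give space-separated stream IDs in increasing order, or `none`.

Answer: S1

Derivation:
Op 1: conn=8 S1=24 S2=24 S3=8 S4=24 blocked=[]
Op 2: conn=8 S1=24 S2=24 S3=8 S4=47 blocked=[]
Op 3: conn=-7 S1=9 S2=24 S3=8 S4=47 blocked=[1, 2, 3, 4]
Op 4: conn=11 S1=9 S2=24 S3=8 S4=47 blocked=[]
Op 5: conn=11 S1=9 S2=24 S3=8 S4=52 blocked=[]
Op 6: conn=5 S1=9 S2=18 S3=8 S4=52 blocked=[]
Op 7: conn=5 S1=9 S2=18 S3=8 S4=69 blocked=[]
Op 8: conn=27 S1=9 S2=18 S3=8 S4=69 blocked=[]
Op 9: conn=27 S1=9 S2=18 S3=8 S4=79 blocked=[]
Op 10: conn=8 S1=-10 S2=18 S3=8 S4=79 blocked=[1]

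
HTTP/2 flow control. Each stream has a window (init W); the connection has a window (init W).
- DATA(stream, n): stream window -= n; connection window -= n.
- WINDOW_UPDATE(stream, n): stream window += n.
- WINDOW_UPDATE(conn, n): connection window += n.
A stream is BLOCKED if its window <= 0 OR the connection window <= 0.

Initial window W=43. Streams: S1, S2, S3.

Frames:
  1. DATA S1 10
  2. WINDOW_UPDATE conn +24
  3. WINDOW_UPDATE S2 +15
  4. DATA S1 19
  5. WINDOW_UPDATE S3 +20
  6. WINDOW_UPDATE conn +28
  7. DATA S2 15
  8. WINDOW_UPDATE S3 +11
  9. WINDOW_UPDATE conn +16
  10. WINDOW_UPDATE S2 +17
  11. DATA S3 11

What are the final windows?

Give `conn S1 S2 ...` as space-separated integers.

Op 1: conn=33 S1=33 S2=43 S3=43 blocked=[]
Op 2: conn=57 S1=33 S2=43 S3=43 blocked=[]
Op 3: conn=57 S1=33 S2=58 S3=43 blocked=[]
Op 4: conn=38 S1=14 S2=58 S3=43 blocked=[]
Op 5: conn=38 S1=14 S2=58 S3=63 blocked=[]
Op 6: conn=66 S1=14 S2=58 S3=63 blocked=[]
Op 7: conn=51 S1=14 S2=43 S3=63 blocked=[]
Op 8: conn=51 S1=14 S2=43 S3=74 blocked=[]
Op 9: conn=67 S1=14 S2=43 S3=74 blocked=[]
Op 10: conn=67 S1=14 S2=60 S3=74 blocked=[]
Op 11: conn=56 S1=14 S2=60 S3=63 blocked=[]

Answer: 56 14 60 63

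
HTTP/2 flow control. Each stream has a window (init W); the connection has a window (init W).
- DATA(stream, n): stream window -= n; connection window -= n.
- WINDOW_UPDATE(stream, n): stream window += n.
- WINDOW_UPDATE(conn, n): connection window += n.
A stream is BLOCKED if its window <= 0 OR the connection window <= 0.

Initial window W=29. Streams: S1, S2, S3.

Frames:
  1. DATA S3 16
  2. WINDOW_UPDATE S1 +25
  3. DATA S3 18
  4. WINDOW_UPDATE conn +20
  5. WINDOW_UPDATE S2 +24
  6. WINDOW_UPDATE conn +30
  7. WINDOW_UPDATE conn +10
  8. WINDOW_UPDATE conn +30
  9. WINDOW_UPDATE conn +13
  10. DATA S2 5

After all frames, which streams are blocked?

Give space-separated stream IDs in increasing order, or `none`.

Op 1: conn=13 S1=29 S2=29 S3=13 blocked=[]
Op 2: conn=13 S1=54 S2=29 S3=13 blocked=[]
Op 3: conn=-5 S1=54 S2=29 S3=-5 blocked=[1, 2, 3]
Op 4: conn=15 S1=54 S2=29 S3=-5 blocked=[3]
Op 5: conn=15 S1=54 S2=53 S3=-5 blocked=[3]
Op 6: conn=45 S1=54 S2=53 S3=-5 blocked=[3]
Op 7: conn=55 S1=54 S2=53 S3=-5 blocked=[3]
Op 8: conn=85 S1=54 S2=53 S3=-5 blocked=[3]
Op 9: conn=98 S1=54 S2=53 S3=-5 blocked=[3]
Op 10: conn=93 S1=54 S2=48 S3=-5 blocked=[3]

Answer: S3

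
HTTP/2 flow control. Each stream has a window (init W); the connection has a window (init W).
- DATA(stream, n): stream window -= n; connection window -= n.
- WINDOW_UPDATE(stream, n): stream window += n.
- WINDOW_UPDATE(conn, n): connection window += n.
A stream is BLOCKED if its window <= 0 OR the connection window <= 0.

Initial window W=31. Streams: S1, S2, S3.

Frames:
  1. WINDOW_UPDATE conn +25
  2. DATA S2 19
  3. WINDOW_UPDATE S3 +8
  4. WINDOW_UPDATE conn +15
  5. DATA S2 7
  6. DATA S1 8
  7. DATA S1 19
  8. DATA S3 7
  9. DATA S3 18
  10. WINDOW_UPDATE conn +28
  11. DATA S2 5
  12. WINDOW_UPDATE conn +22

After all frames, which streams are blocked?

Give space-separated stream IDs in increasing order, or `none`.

Answer: S2

Derivation:
Op 1: conn=56 S1=31 S2=31 S3=31 blocked=[]
Op 2: conn=37 S1=31 S2=12 S3=31 blocked=[]
Op 3: conn=37 S1=31 S2=12 S3=39 blocked=[]
Op 4: conn=52 S1=31 S2=12 S3=39 blocked=[]
Op 5: conn=45 S1=31 S2=5 S3=39 blocked=[]
Op 6: conn=37 S1=23 S2=5 S3=39 blocked=[]
Op 7: conn=18 S1=4 S2=5 S3=39 blocked=[]
Op 8: conn=11 S1=4 S2=5 S3=32 blocked=[]
Op 9: conn=-7 S1=4 S2=5 S3=14 blocked=[1, 2, 3]
Op 10: conn=21 S1=4 S2=5 S3=14 blocked=[]
Op 11: conn=16 S1=4 S2=0 S3=14 blocked=[2]
Op 12: conn=38 S1=4 S2=0 S3=14 blocked=[2]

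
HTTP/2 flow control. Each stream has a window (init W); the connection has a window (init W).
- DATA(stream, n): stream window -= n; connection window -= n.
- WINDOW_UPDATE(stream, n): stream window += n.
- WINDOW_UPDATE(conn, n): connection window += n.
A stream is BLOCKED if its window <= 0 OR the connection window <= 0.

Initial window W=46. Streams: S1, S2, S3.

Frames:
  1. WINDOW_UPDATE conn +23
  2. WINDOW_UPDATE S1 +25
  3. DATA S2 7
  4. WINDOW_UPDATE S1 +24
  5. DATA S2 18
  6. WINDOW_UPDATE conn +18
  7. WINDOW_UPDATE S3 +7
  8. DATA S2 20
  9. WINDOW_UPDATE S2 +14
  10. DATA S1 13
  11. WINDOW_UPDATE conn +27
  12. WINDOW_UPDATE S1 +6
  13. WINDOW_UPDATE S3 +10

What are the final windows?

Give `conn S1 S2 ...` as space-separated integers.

Answer: 56 88 15 63

Derivation:
Op 1: conn=69 S1=46 S2=46 S3=46 blocked=[]
Op 2: conn=69 S1=71 S2=46 S3=46 blocked=[]
Op 3: conn=62 S1=71 S2=39 S3=46 blocked=[]
Op 4: conn=62 S1=95 S2=39 S3=46 blocked=[]
Op 5: conn=44 S1=95 S2=21 S3=46 blocked=[]
Op 6: conn=62 S1=95 S2=21 S3=46 blocked=[]
Op 7: conn=62 S1=95 S2=21 S3=53 blocked=[]
Op 8: conn=42 S1=95 S2=1 S3=53 blocked=[]
Op 9: conn=42 S1=95 S2=15 S3=53 blocked=[]
Op 10: conn=29 S1=82 S2=15 S3=53 blocked=[]
Op 11: conn=56 S1=82 S2=15 S3=53 blocked=[]
Op 12: conn=56 S1=88 S2=15 S3=53 blocked=[]
Op 13: conn=56 S1=88 S2=15 S3=63 blocked=[]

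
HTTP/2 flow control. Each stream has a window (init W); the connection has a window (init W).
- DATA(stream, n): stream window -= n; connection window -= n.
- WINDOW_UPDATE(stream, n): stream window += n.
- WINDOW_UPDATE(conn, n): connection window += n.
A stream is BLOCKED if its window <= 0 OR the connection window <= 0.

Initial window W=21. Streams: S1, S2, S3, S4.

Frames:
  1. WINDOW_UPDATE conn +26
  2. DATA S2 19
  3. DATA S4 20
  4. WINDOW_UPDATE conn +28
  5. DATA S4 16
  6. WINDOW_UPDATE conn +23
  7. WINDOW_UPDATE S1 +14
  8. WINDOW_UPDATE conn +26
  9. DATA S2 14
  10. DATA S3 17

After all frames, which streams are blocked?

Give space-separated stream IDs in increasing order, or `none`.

Answer: S2 S4

Derivation:
Op 1: conn=47 S1=21 S2=21 S3=21 S4=21 blocked=[]
Op 2: conn=28 S1=21 S2=2 S3=21 S4=21 blocked=[]
Op 3: conn=8 S1=21 S2=2 S3=21 S4=1 blocked=[]
Op 4: conn=36 S1=21 S2=2 S3=21 S4=1 blocked=[]
Op 5: conn=20 S1=21 S2=2 S3=21 S4=-15 blocked=[4]
Op 6: conn=43 S1=21 S2=2 S3=21 S4=-15 blocked=[4]
Op 7: conn=43 S1=35 S2=2 S3=21 S4=-15 blocked=[4]
Op 8: conn=69 S1=35 S2=2 S3=21 S4=-15 blocked=[4]
Op 9: conn=55 S1=35 S2=-12 S3=21 S4=-15 blocked=[2, 4]
Op 10: conn=38 S1=35 S2=-12 S3=4 S4=-15 blocked=[2, 4]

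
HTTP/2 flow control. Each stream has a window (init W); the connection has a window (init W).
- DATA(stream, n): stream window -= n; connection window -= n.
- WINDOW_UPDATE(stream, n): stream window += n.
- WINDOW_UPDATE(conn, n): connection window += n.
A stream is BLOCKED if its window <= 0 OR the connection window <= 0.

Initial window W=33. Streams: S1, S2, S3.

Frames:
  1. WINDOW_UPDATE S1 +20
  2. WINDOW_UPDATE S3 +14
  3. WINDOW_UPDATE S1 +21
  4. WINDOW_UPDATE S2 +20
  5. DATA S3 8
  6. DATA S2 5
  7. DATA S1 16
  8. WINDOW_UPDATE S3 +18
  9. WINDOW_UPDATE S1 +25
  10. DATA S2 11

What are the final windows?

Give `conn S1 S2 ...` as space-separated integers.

Answer: -7 83 37 57

Derivation:
Op 1: conn=33 S1=53 S2=33 S3=33 blocked=[]
Op 2: conn=33 S1=53 S2=33 S3=47 blocked=[]
Op 3: conn=33 S1=74 S2=33 S3=47 blocked=[]
Op 4: conn=33 S1=74 S2=53 S3=47 blocked=[]
Op 5: conn=25 S1=74 S2=53 S3=39 blocked=[]
Op 6: conn=20 S1=74 S2=48 S3=39 blocked=[]
Op 7: conn=4 S1=58 S2=48 S3=39 blocked=[]
Op 8: conn=4 S1=58 S2=48 S3=57 blocked=[]
Op 9: conn=4 S1=83 S2=48 S3=57 blocked=[]
Op 10: conn=-7 S1=83 S2=37 S3=57 blocked=[1, 2, 3]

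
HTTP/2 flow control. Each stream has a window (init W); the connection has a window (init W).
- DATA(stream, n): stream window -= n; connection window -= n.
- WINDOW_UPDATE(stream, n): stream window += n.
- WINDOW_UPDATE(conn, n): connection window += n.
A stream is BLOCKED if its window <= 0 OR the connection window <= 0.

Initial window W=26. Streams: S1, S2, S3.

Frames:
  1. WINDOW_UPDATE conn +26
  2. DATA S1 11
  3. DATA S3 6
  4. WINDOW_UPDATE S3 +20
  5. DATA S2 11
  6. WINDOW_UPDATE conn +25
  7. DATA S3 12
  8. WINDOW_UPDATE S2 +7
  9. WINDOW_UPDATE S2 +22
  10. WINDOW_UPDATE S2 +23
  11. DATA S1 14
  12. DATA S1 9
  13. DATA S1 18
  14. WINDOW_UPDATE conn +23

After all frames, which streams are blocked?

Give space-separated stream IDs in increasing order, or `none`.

Answer: S1

Derivation:
Op 1: conn=52 S1=26 S2=26 S3=26 blocked=[]
Op 2: conn=41 S1=15 S2=26 S3=26 blocked=[]
Op 3: conn=35 S1=15 S2=26 S3=20 blocked=[]
Op 4: conn=35 S1=15 S2=26 S3=40 blocked=[]
Op 5: conn=24 S1=15 S2=15 S3=40 blocked=[]
Op 6: conn=49 S1=15 S2=15 S3=40 blocked=[]
Op 7: conn=37 S1=15 S2=15 S3=28 blocked=[]
Op 8: conn=37 S1=15 S2=22 S3=28 blocked=[]
Op 9: conn=37 S1=15 S2=44 S3=28 blocked=[]
Op 10: conn=37 S1=15 S2=67 S3=28 blocked=[]
Op 11: conn=23 S1=1 S2=67 S3=28 blocked=[]
Op 12: conn=14 S1=-8 S2=67 S3=28 blocked=[1]
Op 13: conn=-4 S1=-26 S2=67 S3=28 blocked=[1, 2, 3]
Op 14: conn=19 S1=-26 S2=67 S3=28 blocked=[1]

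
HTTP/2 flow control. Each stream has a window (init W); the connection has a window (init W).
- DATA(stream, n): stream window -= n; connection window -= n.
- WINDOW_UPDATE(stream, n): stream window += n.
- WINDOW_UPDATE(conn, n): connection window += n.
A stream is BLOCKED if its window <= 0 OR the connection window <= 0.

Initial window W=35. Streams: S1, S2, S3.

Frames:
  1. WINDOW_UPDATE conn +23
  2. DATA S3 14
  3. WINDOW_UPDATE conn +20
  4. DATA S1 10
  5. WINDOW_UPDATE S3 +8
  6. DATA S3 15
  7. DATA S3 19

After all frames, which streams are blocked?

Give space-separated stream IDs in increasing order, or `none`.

Op 1: conn=58 S1=35 S2=35 S3=35 blocked=[]
Op 2: conn=44 S1=35 S2=35 S3=21 blocked=[]
Op 3: conn=64 S1=35 S2=35 S3=21 blocked=[]
Op 4: conn=54 S1=25 S2=35 S3=21 blocked=[]
Op 5: conn=54 S1=25 S2=35 S3=29 blocked=[]
Op 6: conn=39 S1=25 S2=35 S3=14 blocked=[]
Op 7: conn=20 S1=25 S2=35 S3=-5 blocked=[3]

Answer: S3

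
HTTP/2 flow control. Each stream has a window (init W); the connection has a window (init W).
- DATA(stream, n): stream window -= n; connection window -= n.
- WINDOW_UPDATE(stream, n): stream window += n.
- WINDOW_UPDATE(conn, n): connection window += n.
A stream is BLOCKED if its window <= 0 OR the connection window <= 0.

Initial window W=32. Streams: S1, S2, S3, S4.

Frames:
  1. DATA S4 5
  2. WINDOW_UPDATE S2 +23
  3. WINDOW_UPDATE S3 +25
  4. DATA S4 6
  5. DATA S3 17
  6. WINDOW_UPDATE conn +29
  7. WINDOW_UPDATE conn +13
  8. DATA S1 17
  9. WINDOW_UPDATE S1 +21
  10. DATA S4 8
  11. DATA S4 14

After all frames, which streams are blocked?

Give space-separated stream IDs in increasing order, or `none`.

Op 1: conn=27 S1=32 S2=32 S3=32 S4=27 blocked=[]
Op 2: conn=27 S1=32 S2=55 S3=32 S4=27 blocked=[]
Op 3: conn=27 S1=32 S2=55 S3=57 S4=27 blocked=[]
Op 4: conn=21 S1=32 S2=55 S3=57 S4=21 blocked=[]
Op 5: conn=4 S1=32 S2=55 S3=40 S4=21 blocked=[]
Op 6: conn=33 S1=32 S2=55 S3=40 S4=21 blocked=[]
Op 7: conn=46 S1=32 S2=55 S3=40 S4=21 blocked=[]
Op 8: conn=29 S1=15 S2=55 S3=40 S4=21 blocked=[]
Op 9: conn=29 S1=36 S2=55 S3=40 S4=21 blocked=[]
Op 10: conn=21 S1=36 S2=55 S3=40 S4=13 blocked=[]
Op 11: conn=7 S1=36 S2=55 S3=40 S4=-1 blocked=[4]

Answer: S4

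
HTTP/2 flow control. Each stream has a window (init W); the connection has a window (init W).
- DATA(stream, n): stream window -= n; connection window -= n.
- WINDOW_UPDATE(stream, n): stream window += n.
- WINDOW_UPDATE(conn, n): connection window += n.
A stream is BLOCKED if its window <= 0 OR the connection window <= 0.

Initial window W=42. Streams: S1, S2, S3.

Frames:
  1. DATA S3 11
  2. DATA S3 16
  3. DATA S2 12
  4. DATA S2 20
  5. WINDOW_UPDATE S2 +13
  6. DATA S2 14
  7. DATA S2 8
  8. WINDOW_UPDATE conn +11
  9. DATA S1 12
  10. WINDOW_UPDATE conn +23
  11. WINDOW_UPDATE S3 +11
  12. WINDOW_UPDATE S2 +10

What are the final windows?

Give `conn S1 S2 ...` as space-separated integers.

Answer: -17 30 11 26

Derivation:
Op 1: conn=31 S1=42 S2=42 S3=31 blocked=[]
Op 2: conn=15 S1=42 S2=42 S3=15 blocked=[]
Op 3: conn=3 S1=42 S2=30 S3=15 blocked=[]
Op 4: conn=-17 S1=42 S2=10 S3=15 blocked=[1, 2, 3]
Op 5: conn=-17 S1=42 S2=23 S3=15 blocked=[1, 2, 3]
Op 6: conn=-31 S1=42 S2=9 S3=15 blocked=[1, 2, 3]
Op 7: conn=-39 S1=42 S2=1 S3=15 blocked=[1, 2, 3]
Op 8: conn=-28 S1=42 S2=1 S3=15 blocked=[1, 2, 3]
Op 9: conn=-40 S1=30 S2=1 S3=15 blocked=[1, 2, 3]
Op 10: conn=-17 S1=30 S2=1 S3=15 blocked=[1, 2, 3]
Op 11: conn=-17 S1=30 S2=1 S3=26 blocked=[1, 2, 3]
Op 12: conn=-17 S1=30 S2=11 S3=26 blocked=[1, 2, 3]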